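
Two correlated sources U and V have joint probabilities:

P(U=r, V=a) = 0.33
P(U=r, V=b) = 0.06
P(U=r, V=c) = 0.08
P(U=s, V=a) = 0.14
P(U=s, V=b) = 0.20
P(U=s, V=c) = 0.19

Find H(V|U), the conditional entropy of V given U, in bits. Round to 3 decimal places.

1.382 bits

Marginals: p(U) = (0.4700, 0.5300), p(V) = (0.4700, 0.2600, 0.2700).
H(V|U) = Σ p(U) · H(V|U=·).
  U=r: p=0.4700, H(V|U=r) = 1.1721
  U=s: p=0.5300, H(V|U=s) = 1.5684
Weighted sum = 1.382 bits.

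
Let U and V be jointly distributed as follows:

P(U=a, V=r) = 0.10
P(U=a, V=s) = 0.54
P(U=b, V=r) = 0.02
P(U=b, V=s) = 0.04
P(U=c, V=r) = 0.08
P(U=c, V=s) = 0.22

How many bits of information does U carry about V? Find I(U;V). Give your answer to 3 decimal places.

Marginals: p(U) = (0.6400, 0.0600, 0.3000), p(V) = (0.2000, 0.8000).
I(U;V) = H(U) + H(V) − H(U,V).
H(U) = 1.1767, H(V) = 0.7219, H(U,V) = 1.8829.
I(U;V) = 1.1767 + 0.7219 − 1.8829 = 0.016 bits.

0.016 bits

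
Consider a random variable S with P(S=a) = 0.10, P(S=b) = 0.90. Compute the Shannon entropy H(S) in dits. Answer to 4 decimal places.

H(S) = −Σ p·log₁₀ p.
  −(0.10)·log₁₀(0.10) = 0.10000
  −(0.90)·log₁₀(0.90) = 0.04118
Sum: 0.10000 + 0.04118 = 0.1412 dits.

0.1412 dits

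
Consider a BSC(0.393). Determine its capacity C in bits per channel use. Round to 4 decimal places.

Binary symmetric channel: C = 1 − h₂(ε) where h₂ is the binary entropy function.
h₂(0.393) = −0.393·log₂0.393 − 0.607·log₂0.607 = 0.9667.
C = 1 − 0.9667 = 0.0333 bits per channel use.

0.0333 bits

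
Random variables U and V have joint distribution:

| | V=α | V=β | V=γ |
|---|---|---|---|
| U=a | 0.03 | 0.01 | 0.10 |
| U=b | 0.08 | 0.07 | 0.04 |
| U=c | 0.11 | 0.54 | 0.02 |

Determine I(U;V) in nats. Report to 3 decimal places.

Marginals: p(U) = (0.1400, 0.1900, 0.6700), p(V) = (0.2200, 0.6200, 0.1600).
I(U;V) = H(U) + H(V) − H(U,V).
H(U) = 0.8591, H(V) = 0.9227, H(U,V) = 1.5522.
I(U;V) = 0.8591 + 0.9227 − 1.5522 = 0.230 nats.

0.230 nats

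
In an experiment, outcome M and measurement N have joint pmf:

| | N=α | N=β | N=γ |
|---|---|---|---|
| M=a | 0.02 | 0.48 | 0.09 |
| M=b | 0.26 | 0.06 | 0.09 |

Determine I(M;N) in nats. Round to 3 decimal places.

0.292 nats

Marginals: p(M) = (0.5900, 0.4100), p(N) = (0.2800, 0.5400, 0.1800).
I(M;N) = H(M) + H(N) − H(M,N).
H(M) = 0.6769, H(N) = 0.9978, H(M,N) = 1.3830.
I(M;N) = 0.6769 + 0.9978 − 1.3830 = 0.292 nats.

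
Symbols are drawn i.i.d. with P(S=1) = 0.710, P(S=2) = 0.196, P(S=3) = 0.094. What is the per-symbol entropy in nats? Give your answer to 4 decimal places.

H(S) = −Σ p·ln p.
  −(0.710)·ln(0.710) = 0.24317
  −(0.196)·ln(0.196) = 0.31941
  −(0.094)·ln(0.094) = 0.22226
Sum: 0.24317 + 0.31941 + 0.22226 = 0.7848 nats.

0.7848 nats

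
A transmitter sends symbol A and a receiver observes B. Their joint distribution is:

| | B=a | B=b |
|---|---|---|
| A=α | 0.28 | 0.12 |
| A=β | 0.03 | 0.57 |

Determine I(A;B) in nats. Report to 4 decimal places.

0.2556 nats

Marginals: p(A) = (0.4000, 0.6000), p(B) = (0.3100, 0.6900).
I(A;B) = H(A) + H(B) − H(A,B).
H(A) = 0.6730, H(B) = 0.6191, H(A,B) = 1.0365.
I(A;B) = 0.6730 + 0.6191 − 1.0365 = 0.2556 nats.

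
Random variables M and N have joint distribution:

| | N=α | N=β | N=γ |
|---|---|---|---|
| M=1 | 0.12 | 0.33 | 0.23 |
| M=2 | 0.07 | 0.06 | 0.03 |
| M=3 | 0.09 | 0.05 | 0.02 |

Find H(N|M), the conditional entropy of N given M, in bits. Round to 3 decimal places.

1.464 bits

Chain rule: H(N|M) = H(M,N) − H(M).
Marginals: p(M) = (0.6800, 0.1600, 0.1600), p(N) = (0.2800, 0.4400, 0.2800).
H(M,N) = 2.6880 bits; H(M) = 1.2244 bits.
H(N|M) = 2.6880 − 1.2244 = 1.464 bits.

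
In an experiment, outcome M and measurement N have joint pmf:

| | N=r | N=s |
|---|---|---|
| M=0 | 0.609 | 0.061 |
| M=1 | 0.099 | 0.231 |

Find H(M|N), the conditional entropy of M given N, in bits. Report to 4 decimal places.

0.6292 bits

Marginals: p(M) = (0.6700, 0.3300), p(N) = (0.7080, 0.2920).
H(M|N) = Σ p(N) · H(M|N=·).
  N=r: p=0.7080, H(M|N=r) = 0.5838
  N=s: p=0.2920, H(M|N=s) = 0.7394
Weighted sum = 0.6292 bits.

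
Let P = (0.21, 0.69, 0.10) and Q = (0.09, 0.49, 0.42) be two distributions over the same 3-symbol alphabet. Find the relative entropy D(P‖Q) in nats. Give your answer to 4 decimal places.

D(P‖Q) = Σ p·ln(p/q).
  0.21·ln(0.21/0.09) = 0.17793
  0.69·ln(0.69/0.49) = 0.23618
  0.10·ln(0.10/0.42) = -0.14351
D(P‖Q) = 0.2706 nats.

0.2706 nats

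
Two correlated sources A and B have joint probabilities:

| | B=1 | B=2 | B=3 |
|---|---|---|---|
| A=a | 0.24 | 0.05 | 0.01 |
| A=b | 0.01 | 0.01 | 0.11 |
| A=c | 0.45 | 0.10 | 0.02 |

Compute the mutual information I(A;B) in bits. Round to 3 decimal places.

Marginals: p(A) = (0.3000, 0.1300, 0.5700), p(B) = (0.7000, 0.1600, 0.1400).
I(A;B) = H(A) + H(B) − H(A,B).
H(A) = 1.3660, H(B) = 1.1803, H(A,B) = 2.2233.
I(A;B) = 1.3660 + 1.1803 − 2.2233 = 0.323 bits.

0.323 bits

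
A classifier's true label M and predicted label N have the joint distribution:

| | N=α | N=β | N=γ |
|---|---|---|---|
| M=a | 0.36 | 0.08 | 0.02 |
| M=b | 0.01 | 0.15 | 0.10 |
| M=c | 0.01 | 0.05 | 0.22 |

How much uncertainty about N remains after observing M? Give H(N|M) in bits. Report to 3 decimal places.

Marginals: p(M) = (0.4600, 0.2600, 0.2800), p(N) = (0.3800, 0.2800, 0.3400).
H(N|M) = Σ p(M) · H(N|M=·).
  M=a: p=0.4600, H(N|M=a) = 0.9123
  M=b: p=0.2600, H(N|M=b) = 1.1688
  M=c: p=0.2800, H(N|M=c) = 0.8889
Weighted sum = 0.972 bits.

0.972 bits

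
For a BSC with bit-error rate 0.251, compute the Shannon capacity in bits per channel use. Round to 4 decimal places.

0.1871 bits

Binary symmetric channel: C = 1 − h₂(ε) where h₂ is the binary entropy function.
h₂(0.251) = −0.251·log₂0.251 − 0.749·log₂0.749 = 0.8129.
C = 1 − 0.8129 = 0.1871 bits per channel use.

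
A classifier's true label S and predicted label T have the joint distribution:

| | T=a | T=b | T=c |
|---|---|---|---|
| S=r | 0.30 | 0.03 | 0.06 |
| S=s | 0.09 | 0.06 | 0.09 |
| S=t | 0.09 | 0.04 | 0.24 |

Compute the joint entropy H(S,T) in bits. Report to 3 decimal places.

2.778 bits

H(S,T) = −Σ p(x,y)·log₂ p(x,y) over all 9 cells.
  cell (r,a): −0.30·log₂0.30 = 0.5211
  cell (r,b): −0.03·log₂0.03 = 0.1518
  cell (r,c): −0.06·log₂0.06 = 0.2435
  cell (s,a): −0.09·log₂0.09 = 0.3127
  cell (s,b): −0.06·log₂0.06 = 0.2435
  cell (s,c): −0.09·log₂0.09 = 0.3127
  cell (t,a): −0.09·log₂0.09 = 0.3127
  cell (t,b): −0.04·log₂0.04 = 0.1858
  cell (t,c): −0.24·log₂0.24 = 0.4941
Sum = 2.778 bits.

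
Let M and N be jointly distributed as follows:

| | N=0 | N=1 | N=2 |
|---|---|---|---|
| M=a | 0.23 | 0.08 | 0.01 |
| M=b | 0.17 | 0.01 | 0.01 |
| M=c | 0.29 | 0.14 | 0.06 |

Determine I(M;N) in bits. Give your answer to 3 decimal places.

0.062 bits

Marginals: p(M) = (0.3200, 0.1900, 0.4900), p(N) = (0.6900, 0.2300, 0.0800).
I(M;N) = H(M) + H(N) − H(M,N).
H(M) = 1.4855, H(N) = 1.1486, H(M,N) = 2.5716.
I(M;N) = 1.4855 + 1.1486 − 2.5716 = 0.062 bits.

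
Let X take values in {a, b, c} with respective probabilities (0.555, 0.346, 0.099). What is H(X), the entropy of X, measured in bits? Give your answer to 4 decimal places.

1.3315 bits

H(X) = −Σ p·log₂ p.
  −(0.555)·log₂(0.555) = 0.47144
  −(0.346)·log₂(0.346) = 0.52978
  −(0.099)·log₂(0.099) = 0.33031
Sum: 0.47144 + 0.52978 + 0.33031 = 1.3315 bits.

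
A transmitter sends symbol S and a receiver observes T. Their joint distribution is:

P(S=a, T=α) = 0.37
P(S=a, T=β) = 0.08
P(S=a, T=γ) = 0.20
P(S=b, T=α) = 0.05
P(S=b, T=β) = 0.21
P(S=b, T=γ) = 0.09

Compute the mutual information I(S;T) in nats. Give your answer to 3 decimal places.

Marginals: p(S) = (0.6500, 0.3500), p(T) = (0.4200, 0.2900, 0.2900).
I(S;T) = H(S) + H(T) − H(S,T).
H(S) = 0.6474, H(T) = 1.0823, H(S,T) = 1.5861.
I(S;T) = 0.6474 + 1.0823 − 1.5861 = 0.144 nats.

0.144 nats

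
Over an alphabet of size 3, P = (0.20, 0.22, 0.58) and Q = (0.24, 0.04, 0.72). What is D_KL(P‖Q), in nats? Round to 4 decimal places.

0.2132 nats

D(P‖Q) = Σ p·ln(p/q).
  0.20·ln(0.20/0.24) = -0.03646
  0.22·ln(0.22/0.04) = 0.37504
  0.58·ln(0.58/0.72) = -0.12541
D(P‖Q) = 0.2132 nats.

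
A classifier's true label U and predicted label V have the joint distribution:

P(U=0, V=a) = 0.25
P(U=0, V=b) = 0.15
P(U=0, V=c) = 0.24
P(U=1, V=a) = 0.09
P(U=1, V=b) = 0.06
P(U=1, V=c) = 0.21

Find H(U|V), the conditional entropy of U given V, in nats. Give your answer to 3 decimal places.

Marginals: p(U) = (0.6400, 0.3600), p(V) = (0.3400, 0.2100, 0.4500).
H(U|V) = Σ p(V) · H(U|V=·).
  V=a: p=0.3400, H(U|V=a) = 0.5779
  V=b: p=0.2100, H(U|V=b) = 0.5983
  V=c: p=0.4500, H(U|V=c) = 0.6909
Weighted sum = 0.633 nats.

0.633 nats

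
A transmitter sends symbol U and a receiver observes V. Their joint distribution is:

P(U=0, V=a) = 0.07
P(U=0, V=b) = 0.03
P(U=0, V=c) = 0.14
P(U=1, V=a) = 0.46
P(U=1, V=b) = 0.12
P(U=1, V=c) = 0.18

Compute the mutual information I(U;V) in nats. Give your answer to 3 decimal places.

Marginals: p(U) = (0.2400, 0.7600), p(V) = (0.5300, 0.1500, 0.3200).
I(U;V) = H(U) + H(V) − H(U,V).
H(U) = 0.5511, H(V) = 0.9857, H(U,V) = 1.4869.
I(U;V) = 0.5511 + 0.9857 − 1.4869 = 0.050 nats.

0.050 nats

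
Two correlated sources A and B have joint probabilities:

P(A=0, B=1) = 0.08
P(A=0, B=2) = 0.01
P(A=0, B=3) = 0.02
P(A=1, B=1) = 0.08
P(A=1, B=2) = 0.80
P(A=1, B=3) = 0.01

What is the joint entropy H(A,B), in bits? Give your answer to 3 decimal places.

H(A,B) = −Σ p(x,y)·log₂ p(x,y) over all 6 cells.
  cell (0,1): −0.08·log₂0.08 = 0.2915
  cell (0,2): −0.01·log₂0.01 = 0.0664
  cell (0,3): −0.02·log₂0.02 = 0.1129
  cell (1,1): −0.08·log₂0.08 = 0.2915
  cell (1,2): −0.80·log₂0.80 = 0.2575
  cell (1,3): −0.01·log₂0.01 = 0.0664
Sum = 1.086 bits.

1.086 bits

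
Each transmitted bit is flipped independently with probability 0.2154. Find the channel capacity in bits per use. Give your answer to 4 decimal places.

0.2483 bits

Binary symmetric channel: C = 1 − h₂(ε) where h₂ is the binary entropy function.
h₂(0.2154) = −0.2154·log₂0.2154 − 0.7846·log₂0.7846 = 0.7517.
C = 1 − 0.7517 = 0.2483 bits per channel use.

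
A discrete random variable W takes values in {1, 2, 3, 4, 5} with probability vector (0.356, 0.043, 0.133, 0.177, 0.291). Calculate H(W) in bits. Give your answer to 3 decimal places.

2.073 bits

H(W) = −Σ p·log₂ p.
  −(0.356)·log₂(0.356) = 0.5305
  −(0.043)·log₂(0.043) = 0.1952
  −(0.133)·log₂(0.133) = 0.3871
  −(0.177)·log₂(0.177) = 0.4422
  −(0.291)·log₂(0.291) = 0.5182
Sum: 0.5305 + 0.1952 + 0.3871 + 0.4422 + 0.5182 = 2.073 bits.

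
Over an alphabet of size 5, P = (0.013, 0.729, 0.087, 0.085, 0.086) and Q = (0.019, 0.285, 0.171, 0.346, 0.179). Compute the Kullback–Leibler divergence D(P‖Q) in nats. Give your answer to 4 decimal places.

0.4386 nats

D(P‖Q) = Σ p·ln(p/q).
  0.013·ln(0.013/0.019) = -0.00493
  0.729·ln(0.729/0.285) = 0.68467
  0.087·ln(0.087/0.171) = -0.05879
  0.085·ln(0.085/0.346) = -0.11932
  0.086·ln(0.086/0.179) = -0.06304
D(P‖Q) = 0.4386 nats.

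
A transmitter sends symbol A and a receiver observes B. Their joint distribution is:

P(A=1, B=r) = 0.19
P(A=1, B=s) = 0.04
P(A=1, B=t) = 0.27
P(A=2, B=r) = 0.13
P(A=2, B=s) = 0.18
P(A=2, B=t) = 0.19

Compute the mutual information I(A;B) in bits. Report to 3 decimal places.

Marginals: p(A) = (0.5000, 0.5000), p(B) = (0.3200, 0.2200, 0.4600).
I(A;B) = Σ p(x,y)·log₂[p(x,y)/(p(x)p(y))].
  (1,r): 0.19·log₂(1.1875) = 0.0471
  (1,s): 0.04·log₂(0.3636) = -0.0584
  (1,t): 0.27·log₂(1.1739) = 0.0625
  (2,r): 0.13·log₂(0.8125) = -0.0389
  (2,s): 0.18·log₂(1.6364) = 0.1279
  (2,t): 0.19·log₂(0.8261) = -0.0524
Sum = 0.088 bits.

0.088 bits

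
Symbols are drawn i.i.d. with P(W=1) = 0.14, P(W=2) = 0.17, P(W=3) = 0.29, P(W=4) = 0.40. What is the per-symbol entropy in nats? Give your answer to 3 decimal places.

H(W) = −Σ p·ln p.
  −(0.14)·ln(0.14) = 0.2753
  −(0.17)·ln(0.17) = 0.3012
  −(0.29)·ln(0.29) = 0.3590
  −(0.40)·ln(0.40) = 0.3665
Sum: 0.2753 + 0.3012 + 0.3590 + 0.3665 = 1.302 nats.

1.302 nats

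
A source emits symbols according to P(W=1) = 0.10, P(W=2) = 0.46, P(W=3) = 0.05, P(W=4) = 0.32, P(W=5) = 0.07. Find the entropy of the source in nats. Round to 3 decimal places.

H(W) = −Σ p·ln p.
  −(0.10)·ln(0.10) = 0.2303
  −(0.46)·ln(0.46) = 0.3572
  −(0.05)·ln(0.05) = 0.1498
  −(0.32)·ln(0.32) = 0.3646
  −(0.07)·ln(0.07) = 0.1861
Sum: 0.2303 + 0.3572 + 0.1498 + 0.3646 + 0.1861 = 1.288 nats.

1.288 nats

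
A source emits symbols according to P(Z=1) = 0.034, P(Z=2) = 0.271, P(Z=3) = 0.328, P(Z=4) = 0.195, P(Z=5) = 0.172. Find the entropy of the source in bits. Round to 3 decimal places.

2.101 bits

H(Z) = −Σ p·log₂ p.
  −(0.034)·log₂(0.034) = 0.1659
  −(0.271)·log₂(0.271) = 0.5105
  −(0.328)·log₂(0.328) = 0.5275
  −(0.195)·log₂(0.195) = 0.4599
  −(0.172)·log₂(0.172) = 0.4368
Sum: 0.1659 + 0.5105 + 0.5275 + 0.4599 + 0.4368 = 2.101 bits.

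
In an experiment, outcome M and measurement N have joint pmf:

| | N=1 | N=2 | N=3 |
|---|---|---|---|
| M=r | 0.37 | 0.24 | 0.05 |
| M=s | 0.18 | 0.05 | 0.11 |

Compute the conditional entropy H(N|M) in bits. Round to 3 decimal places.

Marginals: p(M) = (0.6600, 0.3400), p(N) = (0.5500, 0.2900, 0.1600).
H(N|M) = Σ p(M) · H(N|M=·).
  M=r: p=0.6600, H(N|M=r) = 1.2808
  M=s: p=0.3400, H(N|M=s) = 1.4192
Weighted sum = 1.328 bits.

1.328 bits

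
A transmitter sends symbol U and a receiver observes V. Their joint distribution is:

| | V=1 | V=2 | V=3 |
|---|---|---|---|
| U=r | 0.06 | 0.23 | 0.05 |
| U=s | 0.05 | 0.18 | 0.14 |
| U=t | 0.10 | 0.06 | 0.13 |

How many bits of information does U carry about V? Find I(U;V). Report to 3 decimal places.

0.124 bits

Marginals: p(U) = (0.3400, 0.3700, 0.2900), p(V) = (0.2100, 0.4700, 0.3200).
I(U;V) = H(U) + H(V) − H(U,V).
H(U) = 1.5778, H(V) = 1.5108, H(U,V) = 2.9642.
I(U;V) = 1.5778 + 1.5108 − 2.9642 = 0.124 bits.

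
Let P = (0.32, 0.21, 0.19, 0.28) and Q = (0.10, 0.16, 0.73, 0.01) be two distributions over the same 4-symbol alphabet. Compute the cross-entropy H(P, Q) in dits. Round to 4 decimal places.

1.0731 dits

H(P,Q) = −Σ p·log₁₀ q.
  −0.32·log₁₀(0.10) = 0.32000
  −0.21·log₁₀(0.16) = 0.16713
  −0.19·log₁₀(0.73) = 0.02597
  −0.28·log₁₀(0.01) = 0.56000
H(P,Q) = 1.0731 dits.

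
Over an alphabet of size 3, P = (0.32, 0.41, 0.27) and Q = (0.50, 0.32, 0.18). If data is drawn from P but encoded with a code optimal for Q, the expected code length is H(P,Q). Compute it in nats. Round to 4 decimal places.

H(P,Q) = −Σ p·ln q.
  −0.32·ln(0.50) = 0.22181
  −0.41·ln(0.32) = 0.46717
  −0.27·ln(0.18) = 0.46300
H(P,Q) = 1.1520 nats.

1.1520 nats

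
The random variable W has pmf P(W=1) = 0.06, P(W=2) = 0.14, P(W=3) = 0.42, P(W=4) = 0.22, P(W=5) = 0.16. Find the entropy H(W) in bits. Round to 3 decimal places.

2.070 bits

H(W) = −Σ p·log₂ p.
  −(0.06)·log₂(0.06) = 0.2435
  −(0.14)·log₂(0.14) = 0.3971
  −(0.42)·log₂(0.42) = 0.5256
  −(0.22)·log₂(0.22) = 0.4806
  −(0.16)·log₂(0.16) = 0.4230
Sum: 0.2435 + 0.3971 + 0.5256 + 0.4806 + 0.4230 = 2.070 bits.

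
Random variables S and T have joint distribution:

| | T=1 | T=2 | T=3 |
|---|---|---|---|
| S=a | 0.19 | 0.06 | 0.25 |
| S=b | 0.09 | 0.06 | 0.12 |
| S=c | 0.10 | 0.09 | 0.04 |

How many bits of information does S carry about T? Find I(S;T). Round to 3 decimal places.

0.076 bits

Marginals: p(S) = (0.5000, 0.2700, 0.2300), p(T) = (0.3800, 0.2100, 0.4100).
I(S;T) = Σ p(x,y)·log₂[p(x,y)/(p(x)p(y))].
  (a,1): 0.19·log₂(1.0000) = 0.0000
  (a,2): 0.06·log₂(0.5714) = -0.0484
  (a,3): 0.25·log₂(1.2195) = 0.0716
  (b,1): 0.09·log₂(0.8772) = -0.0170
  (b,2): 0.06·log₂(1.0582) = 0.0049
  (b,3): 0.12·log₂(1.0840) = 0.0140
  (c,1): 0.10·log₂(1.1442) = 0.0194
  (c,2): 0.09·log₂(1.8634) = 0.0808
  (c,3): 0.04·log₂(0.4242) = -0.0495
Sum = 0.076 bits.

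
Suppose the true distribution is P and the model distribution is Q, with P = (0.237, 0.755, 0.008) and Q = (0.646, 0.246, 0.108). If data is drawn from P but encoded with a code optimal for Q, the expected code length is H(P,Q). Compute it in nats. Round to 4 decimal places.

H(P,Q) = −Σ p·ln q.
  −0.237·ln(0.646) = 0.10356
  −0.755·ln(0.246) = 1.05883
  −0.008·ln(0.108) = 0.01780
H(P,Q) = 1.1802 nats.

1.1802 nats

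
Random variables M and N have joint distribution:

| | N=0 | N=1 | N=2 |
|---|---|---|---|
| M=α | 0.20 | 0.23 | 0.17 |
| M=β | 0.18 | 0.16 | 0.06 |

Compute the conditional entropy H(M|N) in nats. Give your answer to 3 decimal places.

Chain rule: H(M|N) = H(M,N) − H(N).
Marginals: p(M) = (0.6000, 0.4000), p(N) = (0.3800, 0.3900, 0.2300).
H(M,N) = 1.7318 nats; H(N) = 1.0729 nats.
H(M|N) = 1.7318 − 1.0729 = 0.659 nats.

0.659 nats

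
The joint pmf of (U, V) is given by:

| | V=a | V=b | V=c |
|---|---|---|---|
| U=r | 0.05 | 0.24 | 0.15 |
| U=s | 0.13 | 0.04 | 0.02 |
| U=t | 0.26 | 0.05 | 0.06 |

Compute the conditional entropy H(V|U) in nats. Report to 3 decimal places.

Chain rule: H(V|U) = H(U,V) − H(U).
Marginals: p(U) = (0.4400, 0.1900, 0.3700), p(V) = (0.4400, 0.3300, 0.2300).
H(U,V) = 1.9179 nats; H(U) = 1.0446 nats.
H(V|U) = 1.9179 − 1.0446 = 0.873 nats.

0.873 nats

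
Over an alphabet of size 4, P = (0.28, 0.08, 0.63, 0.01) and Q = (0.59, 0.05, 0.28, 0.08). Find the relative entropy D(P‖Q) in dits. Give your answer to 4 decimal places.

0.1385 dits

D(P‖Q) = Σ p·log₁₀(p/q).
  0.28·log₁₀(0.28/0.59) = -0.09063
  0.08·log₁₀(0.08/0.05) = 0.01633
  0.63·log₁₀(0.63/0.28) = 0.22187
  0.01·log₁₀(0.01/0.08) = -0.00903
D(P‖Q) = 0.1385 dits.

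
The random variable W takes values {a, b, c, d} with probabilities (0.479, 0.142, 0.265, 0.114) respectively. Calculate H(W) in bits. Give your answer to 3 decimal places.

1.773 bits

H(W) = −Σ p·log₂ p.
  −(0.479)·log₂(0.479) = 0.5087
  −(0.142)·log₂(0.142) = 0.3999
  −(0.265)·log₂(0.265) = 0.5077
  −(0.114)·log₂(0.114) = 0.3571
Sum: 0.5087 + 0.3999 + 0.5077 + 0.3571 = 1.773 bits.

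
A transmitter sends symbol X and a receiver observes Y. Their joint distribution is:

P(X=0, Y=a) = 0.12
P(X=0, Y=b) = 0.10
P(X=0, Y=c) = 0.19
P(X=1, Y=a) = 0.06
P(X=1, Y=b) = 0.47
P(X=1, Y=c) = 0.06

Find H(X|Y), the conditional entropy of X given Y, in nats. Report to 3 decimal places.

Chain rule: H(X|Y) = H(X,Y) − H(Y).
Marginals: p(X) = (0.4100, 0.5900), p(Y) = (0.1800, 0.5700, 0.2500).
H(X,Y) = 1.4927 nats; H(Y) = 0.9756 nats.
H(X|Y) = 1.4927 − 0.9756 = 0.517 nats.

0.517 nats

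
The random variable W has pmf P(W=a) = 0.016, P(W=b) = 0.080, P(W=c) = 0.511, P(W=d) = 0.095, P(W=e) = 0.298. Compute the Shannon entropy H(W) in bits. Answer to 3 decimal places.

1.725 bits

H(W) = −Σ p·log₂ p.
  −(0.016)·log₂(0.016) = 0.0955
  −(0.080)·log₂(0.080) = 0.2915
  −(0.511)·log₂(0.511) = 0.4950
  −(0.095)·log₂(0.095) = 0.3226
  −(0.298)·log₂(0.298) = 0.5205
Sum: 0.0955 + 0.2915 + 0.4950 + 0.3226 + 0.5205 = 1.725 bits.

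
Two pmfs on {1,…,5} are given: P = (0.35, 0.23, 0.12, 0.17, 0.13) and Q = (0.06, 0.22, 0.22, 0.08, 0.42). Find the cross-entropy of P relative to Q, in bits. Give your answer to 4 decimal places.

H(P,Q) = −Σ p·log₂ q.
  −0.35·log₂(0.06) = 1.42061
  −0.23·log₂(0.22) = 0.50242
  −0.12·log₂(0.22) = 0.26213
  −0.17·log₂(0.08) = 0.61946
  −0.13·log₂(0.42) = 0.16270
H(P,Q) = 2.9673 bits.

2.9673 bits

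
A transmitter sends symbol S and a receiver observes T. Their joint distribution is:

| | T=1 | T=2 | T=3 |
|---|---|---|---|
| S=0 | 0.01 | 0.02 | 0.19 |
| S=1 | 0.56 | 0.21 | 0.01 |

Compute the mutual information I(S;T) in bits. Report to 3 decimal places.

Marginals: p(S) = (0.2200, 0.7800), p(T) = (0.5700, 0.2300, 0.2000).
I(S;T) = H(S) + H(T) − H(S,T).
H(S) = 0.7602, H(T) = 1.4143, H(S,T) = 1.6422.
I(S;T) = 0.7602 + 1.4143 − 1.6422 = 0.532 bits.

0.532 bits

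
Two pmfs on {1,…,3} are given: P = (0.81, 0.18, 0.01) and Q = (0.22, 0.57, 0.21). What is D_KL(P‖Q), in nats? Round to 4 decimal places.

D(P‖Q) = Σ p·ln(p/q).
  0.81·ln(0.81/0.22) = 1.05576
  0.18·ln(0.18/0.57) = -0.20748
  0.01·ln(0.01/0.21) = -0.03045
D(P‖Q) = 0.8178 nats.

0.8178 nats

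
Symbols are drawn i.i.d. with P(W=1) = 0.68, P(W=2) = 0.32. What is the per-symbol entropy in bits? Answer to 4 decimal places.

H(W) = −Σ p·log₂ p.
  −(0.68)·log₂(0.68) = 0.37835
  −(0.32)·log₂(0.32) = 0.52603
Sum: 0.37835 + 0.52603 = 0.9044 bits.

0.9044 bits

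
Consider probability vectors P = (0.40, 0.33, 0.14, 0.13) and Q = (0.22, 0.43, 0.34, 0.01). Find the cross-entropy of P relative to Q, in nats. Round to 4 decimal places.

1.6339 nats

H(P,Q) = −Σ p·ln q.
  −0.40·ln(0.22) = 0.60565
  −0.33·ln(0.43) = 0.27851
  −0.14·ln(0.34) = 0.15103
  −0.13·ln(0.01) = 0.59867
H(P,Q) = 1.6339 nats.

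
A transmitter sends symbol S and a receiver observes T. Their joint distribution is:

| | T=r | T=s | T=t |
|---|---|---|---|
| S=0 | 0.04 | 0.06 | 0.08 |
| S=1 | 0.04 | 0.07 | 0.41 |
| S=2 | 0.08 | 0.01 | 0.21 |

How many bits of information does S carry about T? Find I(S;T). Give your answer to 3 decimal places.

Marginals: p(S) = (0.1800, 0.5200, 0.3000), p(T) = (0.1600, 0.1400, 0.7000).
I(S;T) = H(S) + H(T) − H(S,T).
H(S) = 1.4570, H(T) = 1.1803, H(S,T) = 2.5333.
I(S;T) = 1.4570 + 1.1803 − 2.5333 = 0.104 bits.

0.104 bits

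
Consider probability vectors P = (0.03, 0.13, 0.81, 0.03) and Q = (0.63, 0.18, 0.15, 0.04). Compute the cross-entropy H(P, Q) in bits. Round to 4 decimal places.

H(P,Q) = −Σ p·log₂ q.
  −0.03·log₂(0.63) = 0.02000
  −0.13·log₂(0.18) = 0.32161
  −0.81·log₂(0.15) = 2.21694
  −0.03·log₂(0.04) = 0.13932
H(P,Q) = 2.6979 bits.

2.6979 bits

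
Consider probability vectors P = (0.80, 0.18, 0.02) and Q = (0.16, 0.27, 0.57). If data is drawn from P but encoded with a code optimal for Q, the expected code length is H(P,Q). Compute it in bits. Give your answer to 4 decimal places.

H(P,Q) = −Σ p·log₂ q.
  −0.80·log₂(0.16) = 2.11508
  −0.18·log₂(0.27) = 0.34001
  −0.02·log₂(0.57) = 0.01622
H(P,Q) = 2.4713 bits.

2.4713 bits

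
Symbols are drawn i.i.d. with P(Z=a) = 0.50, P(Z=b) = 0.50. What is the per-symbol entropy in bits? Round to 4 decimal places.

1.0000 bits

H(Z) = −Σ p·log₂ p.
  −(0.50)·log₂(0.50) = 0.50000
  −(0.50)·log₂(0.50) = 0.50000
Sum: 0.50000 + 0.50000 = 1.0000 bits.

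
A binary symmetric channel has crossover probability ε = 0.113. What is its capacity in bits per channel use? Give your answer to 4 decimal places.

Binary symmetric channel: C = 1 − h₂(ε) where h₂ is the binary entropy function.
h₂(0.113) = −0.113·log₂0.113 − 0.887·log₂0.887 = 0.5089.
C = 1 − 0.5089 = 0.4911 bits per channel use.

0.4911 bits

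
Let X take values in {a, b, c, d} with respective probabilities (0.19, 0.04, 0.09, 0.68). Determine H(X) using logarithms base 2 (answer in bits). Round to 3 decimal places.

H(X) = −Σ p·log₂ p.
  −(0.19)·log₂(0.19) = 0.4552
  −(0.04)·log₂(0.04) = 0.1858
  −(0.09)·log₂(0.09) = 0.3127
  −(0.68)·log₂(0.68) = 0.3783
Sum: 0.4552 + 0.1858 + 0.3127 + 0.3783 = 1.332 bits.

1.332 bits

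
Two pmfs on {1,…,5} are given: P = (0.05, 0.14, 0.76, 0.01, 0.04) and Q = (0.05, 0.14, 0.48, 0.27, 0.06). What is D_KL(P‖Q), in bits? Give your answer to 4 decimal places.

0.4329 bits

D(P‖Q) = Σ p·log₂(p/q).
  0.05·log₂(0.05/0.05) = 0.00000
  0.14·log₂(0.14/0.14) = 0.00000
  0.76·log₂(0.76/0.48) = 0.50385
  0.01·log₂(0.01/0.27) = -0.04755
  0.04·log₂(0.04/0.06) = -0.02340
D(P‖Q) = 0.4329 bits.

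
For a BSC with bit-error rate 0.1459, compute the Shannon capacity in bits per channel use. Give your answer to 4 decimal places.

0.4005 bits

Binary symmetric channel: C = 1 − h₂(ε) where h₂ is the binary entropy function.
h₂(0.1459) = −0.1459·log₂0.1459 − 0.8541·log₂0.8541 = 0.5995.
C = 1 − 0.5995 = 0.4005 bits per channel use.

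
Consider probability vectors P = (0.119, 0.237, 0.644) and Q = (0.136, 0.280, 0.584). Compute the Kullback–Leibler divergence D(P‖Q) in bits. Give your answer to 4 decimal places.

0.0109 bits

D(P‖Q) = Σ p·log₂(p/q).
  0.119·log₂(0.119/0.136) = -0.02292
  0.237·log₂(0.237/0.280) = -0.05701
  0.644·log₂(0.644/0.584) = 0.09086
D(P‖Q) = 0.0109 bits.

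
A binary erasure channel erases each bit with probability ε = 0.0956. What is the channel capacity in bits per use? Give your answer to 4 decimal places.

Binary erasure channel: capacity C = 1 − ε.
C = 1 − 0.0956 = 0.9044 bits per channel use.

0.9044 bits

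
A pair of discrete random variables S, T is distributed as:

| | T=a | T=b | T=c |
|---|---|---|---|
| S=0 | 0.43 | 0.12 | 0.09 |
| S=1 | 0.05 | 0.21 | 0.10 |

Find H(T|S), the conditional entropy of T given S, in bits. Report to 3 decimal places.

Chain rule: H(T|S) = H(S,T) − H(S).
Marginals: p(S) = (0.6400, 0.3600), p(T) = (0.4800, 0.3300, 0.1900).
H(S,T) = 2.2244 bits; H(S) = 0.9427 bits.
H(T|S) = 2.2244 − 0.9427 = 1.282 bits.

1.282 bits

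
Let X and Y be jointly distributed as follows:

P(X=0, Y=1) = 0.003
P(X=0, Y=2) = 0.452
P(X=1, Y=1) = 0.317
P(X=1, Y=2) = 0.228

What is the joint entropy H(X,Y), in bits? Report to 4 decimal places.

H(X,Y) = −Σ p(x,y)·log₂ p(x,y) over all 4 cells.
  cell (0,1): −0.003·log₂0.003 = 0.02514
  cell (0,2): −0.452·log₂0.452 = 0.51781
  cell (1,1): −0.317·log₂0.317 = 0.52541
  cell (1,2): −0.228·log₂0.228 = 0.48630
Sum = 1.5547 bits.

1.5547 bits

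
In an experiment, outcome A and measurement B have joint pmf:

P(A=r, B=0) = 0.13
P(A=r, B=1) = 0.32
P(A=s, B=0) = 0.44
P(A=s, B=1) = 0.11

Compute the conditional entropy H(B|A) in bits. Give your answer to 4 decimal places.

Marginals: p(A) = (0.4500, 0.5500), p(B) = (0.5700, 0.4300).
H(B|A) = Σ p(A) · H(B|A=·).
  A=r: p=0.4500, H(B|A=r) = 0.8673
  A=s: p=0.5500, H(B|A=s) = 0.7219
Weighted sum = 0.7873 bits.

0.7873 bits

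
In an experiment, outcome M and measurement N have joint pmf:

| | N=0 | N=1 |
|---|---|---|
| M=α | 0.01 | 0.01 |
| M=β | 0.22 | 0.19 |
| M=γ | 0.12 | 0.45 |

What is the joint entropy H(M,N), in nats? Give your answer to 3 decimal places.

1.355 nats

H(M,N) = −Σ p(x,y)·ln p(x,y) over all 6 cells.
  cell (α,0): −0.01·ln0.01 = 0.0461
  cell (α,1): −0.01·ln0.01 = 0.0461
  cell (β,0): −0.22·ln0.22 = 0.3331
  cell (β,1): −0.19·ln0.19 = 0.3155
  cell (γ,0): −0.12·ln0.12 = 0.2544
  cell (γ,1): −0.45·ln0.45 = 0.3593
Sum = 1.355 nats.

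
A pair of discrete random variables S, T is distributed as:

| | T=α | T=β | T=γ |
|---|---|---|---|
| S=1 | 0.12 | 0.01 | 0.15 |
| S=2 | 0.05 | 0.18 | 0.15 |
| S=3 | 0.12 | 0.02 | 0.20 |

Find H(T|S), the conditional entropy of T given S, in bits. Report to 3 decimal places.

1.286 bits

Marginals: p(S) = (0.2800, 0.3800, 0.3400), p(T) = (0.2900, 0.2100, 0.5000).
H(T|S) = Σ p(S) · H(T|S=·).
  S=1: p=0.2800, H(T|S=1) = 1.1780
  S=2: p=0.3800, H(T|S=2) = 1.4250
  S=3: p=0.3400, H(T|S=3) = 1.2210
Weighted sum = 1.286 bits.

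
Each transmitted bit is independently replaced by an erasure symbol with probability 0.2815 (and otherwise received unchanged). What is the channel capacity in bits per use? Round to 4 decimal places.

0.7185 bits

Binary erasure channel: capacity C = 1 − ε.
C = 1 − 0.2815 = 0.7185 bits per channel use.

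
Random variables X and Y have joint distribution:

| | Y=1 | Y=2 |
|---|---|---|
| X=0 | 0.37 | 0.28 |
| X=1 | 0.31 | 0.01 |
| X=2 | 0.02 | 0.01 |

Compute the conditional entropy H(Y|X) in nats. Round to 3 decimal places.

Marginals: p(X) = (0.6500, 0.3200, 0.0300), p(Y) = (0.7000, 0.3000).
H(Y|X) = Σ p(X) · H(Y|X=·).
  X=0: p=0.6500, H(Y|X=0) = 0.6835
  X=1: p=0.3200, H(Y|X=1) = 0.1391
  X=2: p=0.0300, H(Y|X=2) = 0.6365
Weighted sum = 0.508 nats.

0.508 nats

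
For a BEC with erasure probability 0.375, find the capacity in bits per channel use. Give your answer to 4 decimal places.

Binary erasure channel: capacity C = 1 − ε.
C = 1 − 0.375 = 0.6250 bits per channel use.

0.6250 bits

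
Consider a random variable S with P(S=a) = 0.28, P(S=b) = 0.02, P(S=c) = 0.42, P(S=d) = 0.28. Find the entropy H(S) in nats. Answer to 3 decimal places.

1.155 nats

H(S) = −Σ p·ln p.
  −(0.28)·ln(0.28) = 0.3564
  −(0.02)·ln(0.02) = 0.0782
  −(0.42)·ln(0.42) = 0.3644
  −(0.28)·ln(0.28) = 0.3564
Sum: 0.3564 + 0.0782 + 0.3644 + 0.3564 = 1.155 nats.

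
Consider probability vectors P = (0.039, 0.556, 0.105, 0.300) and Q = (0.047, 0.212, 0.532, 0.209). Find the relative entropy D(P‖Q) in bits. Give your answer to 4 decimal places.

D(P‖Q) = Σ p·log₂(p/q).
  0.039·log₂(0.039/0.047) = -0.01050
  0.556·log₂(0.556/0.212) = 0.77341
  0.105·log₂(0.105/0.532) = -0.24581
  0.300·log₂(0.300/0.209) = 0.15644
D(P‖Q) = 0.6735 bits.

0.6735 bits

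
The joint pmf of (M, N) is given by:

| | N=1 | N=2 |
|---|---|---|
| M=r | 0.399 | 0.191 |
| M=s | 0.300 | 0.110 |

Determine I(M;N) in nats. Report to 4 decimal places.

0.0018 nats

Marginals: p(M) = (0.5900, 0.4100), p(N) = (0.6990, 0.3010).
I(M;N) = Σ p(x,y)·ln[p(x,y)/(p(x)p(y))].
  (r,1): 0.399·ln(0.9675) = -0.01319
  (r,2): 0.191·ln(1.0755) = 0.01390
  (s,1): 0.300·ln(1.0468) = 0.01372
  (s,2): 0.110·ln(0.8913) = -0.01265
Sum = 0.0018 nats.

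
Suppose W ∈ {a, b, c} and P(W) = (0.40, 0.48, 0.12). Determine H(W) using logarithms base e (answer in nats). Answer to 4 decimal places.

0.9733 nats

H(W) = −Σ p·ln p.
  −(0.40)·ln(0.40) = 0.36652
  −(0.48)·ln(0.48) = 0.35231
  −(0.12)·ln(0.12) = 0.25443
Sum: 0.36652 + 0.35231 + 0.25443 = 0.9733 nats.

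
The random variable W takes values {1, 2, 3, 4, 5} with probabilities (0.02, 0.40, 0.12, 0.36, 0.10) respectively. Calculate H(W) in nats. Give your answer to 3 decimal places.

1.297 nats

H(W) = −Σ p·ln p.
  −(0.02)·ln(0.02) = 0.0782
  −(0.40)·ln(0.40) = 0.3665
  −(0.12)·ln(0.12) = 0.2544
  −(0.36)·ln(0.36) = 0.3678
  −(0.10)·ln(0.10) = 0.2303
Sum: 0.0782 + 0.3665 + 0.2544 + 0.3678 + 0.2303 = 1.297 nats.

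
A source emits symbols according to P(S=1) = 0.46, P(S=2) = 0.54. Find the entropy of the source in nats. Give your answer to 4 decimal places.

0.6899 nats

H(S) = −Σ p·ln p.
  −(0.46)·ln(0.46) = 0.35720
  −(0.54)·ln(0.54) = 0.33274
Sum: 0.35720 + 0.33274 = 0.6899 nats.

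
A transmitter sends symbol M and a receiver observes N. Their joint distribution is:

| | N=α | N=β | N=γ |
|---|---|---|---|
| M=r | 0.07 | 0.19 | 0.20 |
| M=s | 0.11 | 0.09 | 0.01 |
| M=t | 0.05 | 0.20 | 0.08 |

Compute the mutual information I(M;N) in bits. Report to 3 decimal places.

Marginals: p(M) = (0.4600, 0.2100, 0.3300), p(N) = (0.2300, 0.4800, 0.2900).
I(M;N) = H(M) + H(N) − H(M,N).
H(M) = 1.5160, H(N) = 1.5138, H(M,N) = 2.8895.
I(M;N) = 1.5160 + 1.5138 − 2.8895 = 0.140 bits.

0.140 bits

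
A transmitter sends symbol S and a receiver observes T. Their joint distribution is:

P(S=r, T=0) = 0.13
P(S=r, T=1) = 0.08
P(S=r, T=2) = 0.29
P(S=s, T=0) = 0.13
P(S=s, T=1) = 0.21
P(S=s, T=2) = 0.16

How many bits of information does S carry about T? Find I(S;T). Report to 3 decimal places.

Marginals: p(S) = (0.5000, 0.5000), p(T) = (0.2600, 0.2900, 0.4500).
I(S;T) = Σ p(x,y)·log₂[p(x,y)/(p(x)p(y))].
  (r,0): 0.13·log₂(1.0000) = 0.0000
  (r,1): 0.08·log₂(0.5517) = -0.0686
  (r,2): 0.29·log₂(1.2889) = 0.1062
  (s,0): 0.13·log₂(1.0000) = 0.0000
  (s,1): 0.21·log₂(1.4483) = 0.1122
  (s,2): 0.16·log₂(0.7111) = -0.0787
Sum = 0.071 bits.

0.071 bits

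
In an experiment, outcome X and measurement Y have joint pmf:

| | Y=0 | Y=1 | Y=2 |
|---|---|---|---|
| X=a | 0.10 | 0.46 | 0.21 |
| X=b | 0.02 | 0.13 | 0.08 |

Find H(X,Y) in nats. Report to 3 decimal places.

1.461 nats

H(X,Y) = −Σ p(x,y)·ln p(x,y) over all 6 cells.
  cell (a,0): −0.10·ln0.10 = 0.2303
  cell (a,1): −0.46·ln0.46 = 0.3572
  cell (a,2): −0.21·ln0.21 = 0.3277
  cell (b,0): −0.02·ln0.02 = 0.0782
  cell (b,1): −0.13·ln0.13 = 0.2652
  cell (b,2): −0.08·ln0.08 = 0.2021
Sum = 1.461 nats.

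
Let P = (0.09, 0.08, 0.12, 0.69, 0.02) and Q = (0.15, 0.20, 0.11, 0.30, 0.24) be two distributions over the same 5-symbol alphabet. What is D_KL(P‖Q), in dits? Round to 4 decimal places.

0.1807 dits

D(P‖Q) = Σ p·log₁₀(p/q).
  0.09·log₁₀(0.09/0.15) = -0.01997
  0.08·log₁₀(0.08/0.20) = -0.03184
  0.12·log₁₀(0.12/0.11) = 0.00453
  0.69·log₁₀(0.69/0.30) = 0.24959
  0.02·log₁₀(0.02/0.24) = -0.02158
D(P‖Q) = 0.1807 dits.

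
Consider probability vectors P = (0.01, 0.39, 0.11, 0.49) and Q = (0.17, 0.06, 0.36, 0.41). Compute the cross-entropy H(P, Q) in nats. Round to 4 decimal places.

1.6642 nats

H(P,Q) = −Σ p·ln q.
  −0.01·ln(0.17) = 0.01772
  −0.39·ln(0.06) = 1.09723
  −0.11·ln(0.36) = 0.11238
  −0.49·ln(0.41) = 0.43688
H(P,Q) = 1.6642 nats.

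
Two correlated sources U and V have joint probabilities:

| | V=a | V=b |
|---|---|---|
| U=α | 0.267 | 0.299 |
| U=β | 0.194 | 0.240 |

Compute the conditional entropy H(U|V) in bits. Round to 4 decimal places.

0.9870 bits

Chain rule: H(U|V) = H(U,V) − H(V).
Marginals: p(U) = (0.5660, 0.4340), p(V) = (0.4610, 0.5390).
H(U,V) = 1.9826 bits; H(V) = 0.9956 bits.
H(U|V) = 1.9826 − 0.9956 = 0.9870 bits.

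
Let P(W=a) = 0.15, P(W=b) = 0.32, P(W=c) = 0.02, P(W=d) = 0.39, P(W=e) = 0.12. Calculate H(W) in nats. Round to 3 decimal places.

H(W) = −Σ p·ln p.
  −(0.15)·ln(0.15) = 0.2846
  −(0.32)·ln(0.32) = 0.3646
  −(0.02)·ln(0.02) = 0.0782
  −(0.39)·ln(0.39) = 0.3672
  −(0.12)·ln(0.12) = 0.2544
Sum: 0.2846 + 0.3646 + 0.0782 + 0.3672 + 0.2544 = 1.349 nats.

1.349 nats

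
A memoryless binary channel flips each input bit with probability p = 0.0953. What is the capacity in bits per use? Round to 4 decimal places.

Binary symmetric channel: C = 1 − h₂(ε) where h₂ is the binary entropy function.
h₂(0.0953) = −0.0953·log₂0.0953 − 0.9047·log₂0.9047 = 0.4539.
C = 1 − 0.4539 = 0.5461 bits per channel use.

0.5461 bits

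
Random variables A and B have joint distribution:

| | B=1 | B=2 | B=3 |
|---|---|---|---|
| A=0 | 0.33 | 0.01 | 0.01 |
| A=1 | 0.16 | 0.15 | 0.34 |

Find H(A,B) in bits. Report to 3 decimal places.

2.023 bits

H(A,B) = −Σ p(x,y)·log₂ p(x,y) over all 6 cells.
  cell (0,1): −0.33·log₂0.33 = 0.5278
  cell (0,2): −0.01·log₂0.01 = 0.0664
  cell (0,3): −0.01·log₂0.01 = 0.0664
  cell (1,1): −0.16·log₂0.16 = 0.4230
  cell (1,2): −0.15·log₂0.15 = 0.4105
  cell (1,3): −0.34·log₂0.34 = 0.5292
Sum = 2.023 bits.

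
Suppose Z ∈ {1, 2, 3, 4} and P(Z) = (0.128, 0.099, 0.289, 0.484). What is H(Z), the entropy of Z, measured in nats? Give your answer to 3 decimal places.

1.202 nats

H(Z) = −Σ p·ln p.
  −(0.128)·ln(0.128) = 0.2631
  −(0.099)·ln(0.099) = 0.2290
  −(0.289)·ln(0.289) = 0.3587
  −(0.484)·ln(0.484) = 0.3512
Sum: 0.2631 + 0.2290 + 0.3587 + 0.3512 = 1.202 nats.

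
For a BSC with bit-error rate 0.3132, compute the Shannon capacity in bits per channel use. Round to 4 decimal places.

0.1032 bits

Binary symmetric channel: C = 1 − h₂(ε) where h₂ is the binary entropy function.
h₂(0.3132) = −0.3132·log₂0.3132 − 0.6868·log₂0.6868 = 0.8968.
C = 1 − 0.8968 = 0.1032 bits per channel use.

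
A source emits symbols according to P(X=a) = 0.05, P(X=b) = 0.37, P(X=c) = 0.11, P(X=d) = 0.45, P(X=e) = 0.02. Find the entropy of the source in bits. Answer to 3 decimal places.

H(X) = −Σ p·log₂ p.
  −(0.05)·log₂(0.05) = 0.2161
  −(0.37)·log₂(0.37) = 0.5307
  −(0.11)·log₂(0.11) = 0.3503
  −(0.45)·log₂(0.45) = 0.5184
  −(0.02)·log₂(0.02) = 0.1129
Sum: 0.2161 + 0.5307 + 0.3503 + 0.5184 + 0.1129 = 1.728 bits.

1.728 bits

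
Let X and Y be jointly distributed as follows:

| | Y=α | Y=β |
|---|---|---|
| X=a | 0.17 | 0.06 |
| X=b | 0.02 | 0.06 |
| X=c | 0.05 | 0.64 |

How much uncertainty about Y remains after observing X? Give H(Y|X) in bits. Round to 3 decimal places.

0.514 bits

Marginals: p(X) = (0.2300, 0.0800, 0.6900), p(Y) = (0.2400, 0.7600).
H(Y|X) = Σ p(X) · H(Y|X=·).
  X=a: p=0.2300, H(Y|X=a) = 0.8281
  X=b: p=0.0800, H(Y|X=b) = 0.8113
  X=c: p=0.6900, H(Y|X=c) = 0.3751
Weighted sum = 0.514 bits.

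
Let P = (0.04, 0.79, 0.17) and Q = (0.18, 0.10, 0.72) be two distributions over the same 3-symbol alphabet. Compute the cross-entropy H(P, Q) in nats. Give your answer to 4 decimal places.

H(P,Q) = −Σ p·ln q.
  −0.04·ln(0.18) = 0.06859
  −0.79·ln(0.10) = 1.81904
  −0.17·ln(0.72) = 0.05585
H(P,Q) = 1.9435 nats.

1.9435 nats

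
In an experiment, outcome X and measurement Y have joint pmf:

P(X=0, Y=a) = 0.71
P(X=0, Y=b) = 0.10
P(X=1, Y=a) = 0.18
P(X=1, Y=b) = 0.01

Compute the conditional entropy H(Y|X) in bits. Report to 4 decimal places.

0.4933 bits

Marginals: p(X) = (0.8100, 0.1900), p(Y) = (0.8900, 0.1100).
H(Y|X) = Σ p(X) · H(Y|X=·).
  X=0: p=0.8100, H(Y|X=0) = 0.5392
  X=1: p=0.1900, H(Y|X=1) = 0.2975
Weighted sum = 0.4933 bits.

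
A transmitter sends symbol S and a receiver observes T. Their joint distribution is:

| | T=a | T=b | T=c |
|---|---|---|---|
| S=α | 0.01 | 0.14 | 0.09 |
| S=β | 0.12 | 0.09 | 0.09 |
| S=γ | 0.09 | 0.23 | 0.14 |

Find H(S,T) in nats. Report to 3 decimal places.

H(S,T) = −Σ p(x,y)·ln p(x,y) over all 9 cells.
  cell (α,a): −0.01·ln0.01 = 0.0461
  cell (α,b): −0.14·ln0.14 = 0.2753
  cell (α,c): −0.09·ln0.09 = 0.2167
  cell (β,a): −0.12·ln0.12 = 0.2544
  cell (β,b): −0.09·ln0.09 = 0.2167
  cell (β,c): −0.09·ln0.09 = 0.2167
  cell (γ,a): −0.09·ln0.09 = 0.2167
  cell (γ,b): −0.23·ln0.23 = 0.3380
  cell (γ,c): −0.14·ln0.14 = 0.2753
Sum = 2.056 nats.

2.056 nats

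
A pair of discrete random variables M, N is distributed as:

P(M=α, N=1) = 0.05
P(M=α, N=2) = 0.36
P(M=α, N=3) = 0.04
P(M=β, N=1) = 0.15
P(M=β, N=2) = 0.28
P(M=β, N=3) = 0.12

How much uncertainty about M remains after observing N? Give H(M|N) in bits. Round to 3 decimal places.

0.925 bits

Chain rule: H(M|N) = H(M,N) − H(N).
Marginals: p(M) = (0.4500, 0.5500), p(N) = (0.2000, 0.6400, 0.1600).
H(M,N) = 2.2243 bits; H(N) = 1.2995 bits.
H(M|N) = 2.2243 − 1.2995 = 0.925 bits.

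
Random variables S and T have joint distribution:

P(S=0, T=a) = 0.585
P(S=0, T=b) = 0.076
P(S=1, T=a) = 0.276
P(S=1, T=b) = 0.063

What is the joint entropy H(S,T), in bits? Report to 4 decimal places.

H(S,T) = −Σ p(x,y)·log₂ p(x,y) over all 4 cells.
  cell (0,a): −0.585·log₂0.585 = 0.45249
  cell (0,b): −0.076·log₂0.076 = 0.28256
  cell (1,a): −0.276·log₂0.276 = 0.51260
  cell (1,b): −0.063·log₂0.063 = 0.25128
Sum = 1.4989 bits.

1.4989 bits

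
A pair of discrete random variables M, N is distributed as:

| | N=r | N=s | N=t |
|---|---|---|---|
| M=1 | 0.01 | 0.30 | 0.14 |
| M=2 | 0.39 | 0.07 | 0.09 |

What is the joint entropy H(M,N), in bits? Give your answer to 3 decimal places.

H(M,N) = −Σ p(x,y)·log₂ p(x,y) over all 6 cells.
  cell (1,r): −0.01·log₂0.01 = 0.0664
  cell (1,s): −0.30·log₂0.30 = 0.5211
  cell (1,t): −0.14·log₂0.14 = 0.3971
  cell (2,r): −0.39·log₂0.39 = 0.5298
  cell (2,s): −0.07·log₂0.07 = 0.2686
  cell (2,t): −0.09·log₂0.09 = 0.3127
Sum = 2.096 bits.

2.096 bits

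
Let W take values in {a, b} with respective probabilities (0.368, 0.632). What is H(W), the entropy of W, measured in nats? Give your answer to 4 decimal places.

0.6579 nats

H(W) = −Σ p·ln p.
  −(0.368)·ln(0.368) = 0.36788
  −(0.632)·ln(0.632) = 0.29000
Sum: 0.36788 + 0.29000 = 0.6579 nats.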